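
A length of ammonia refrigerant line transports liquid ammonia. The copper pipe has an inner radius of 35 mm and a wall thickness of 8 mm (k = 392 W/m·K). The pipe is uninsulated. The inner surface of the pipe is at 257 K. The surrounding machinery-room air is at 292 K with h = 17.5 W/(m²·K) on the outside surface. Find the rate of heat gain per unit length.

q′ ≈ 165 W/m

Treating each annulus and film as a series resistance:
R_copper pipe wall = ln(43/35)/(2π×392×1) = 8.358×10^-5 K/W
R_outer film = 1/(h_o·2πr_oL) = 1/(17.5×2π×0.043×1) = 0.2115 K/W
R_total = 0.2116 K/W
Q = ΔT/R_total = 35/0.2116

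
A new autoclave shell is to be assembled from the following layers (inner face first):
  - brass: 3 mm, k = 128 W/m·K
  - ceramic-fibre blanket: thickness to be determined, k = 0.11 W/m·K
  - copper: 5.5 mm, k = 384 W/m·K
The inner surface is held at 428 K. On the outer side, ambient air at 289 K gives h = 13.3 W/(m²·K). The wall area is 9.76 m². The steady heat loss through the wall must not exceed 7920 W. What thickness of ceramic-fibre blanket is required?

Model the wall as resistances in series:
R_brass = L/(kA) = 0.003/(128×9.76) = 2.401×10^-6 K/W
R_copper = L/(kA) = 0.0055/(384×9.76) = 1.468×10^-6 K/W
R_outer film = 1/(h_o·A) = 1/(13.3×9.76) = 0.007704 K/W
Sum of the known resistances R_other = 0.007708 K/W
Required total resistance R_tot = ΔT/Q_allow = 139/7920 = 0.01755 K/W
R_ceramic-fibre blanket = R_tot − R_other = 0.009843 K/W
L = R·k·A = 0.009843×0.11×9.76

L ≈ 10.6 mm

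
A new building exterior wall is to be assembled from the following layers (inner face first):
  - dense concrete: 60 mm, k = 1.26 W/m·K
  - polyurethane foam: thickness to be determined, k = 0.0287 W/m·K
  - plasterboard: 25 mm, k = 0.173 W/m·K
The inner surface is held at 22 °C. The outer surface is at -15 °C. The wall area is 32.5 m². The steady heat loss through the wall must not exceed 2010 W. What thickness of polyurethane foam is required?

Using the resistance-network approach (series):
R_dense concrete = L/(kA) = 0.06/(1.26×32.5) = 0.001465 K/W
R_plasterboard = L/(kA) = 0.025/(0.173×32.5) = 0.004446 K/W
Sum of the known resistances R_other = 0.005912 K/W
Required total resistance R_tot = ΔT/Q_allow = 37/2010 = 0.01841 K/W
R_polyurethane foam = R_tot − R_other = 0.0125 K/W
L = R·k·A = 0.0125×0.0287×32.5

L ≈ 11.7 mm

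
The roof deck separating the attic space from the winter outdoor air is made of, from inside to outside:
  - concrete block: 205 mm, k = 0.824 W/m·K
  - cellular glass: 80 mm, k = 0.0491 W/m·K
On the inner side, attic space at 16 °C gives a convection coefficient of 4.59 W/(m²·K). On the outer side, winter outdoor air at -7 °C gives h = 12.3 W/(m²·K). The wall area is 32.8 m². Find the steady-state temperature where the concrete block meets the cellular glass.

Using the resistance-network approach (series):
R_inner film = 1/(h_i·A) = 1/(4.59×32.8) = 0.006642 K/W
R_concrete block = L/(kA) = 0.205/(0.824×32.8) = 0.007585 K/W
R_cellular glass = L/(kA) = 0.08/(0.0491×32.8) = 0.04967 K/W
R_outer film = 1/(h_o·A) = 1/(12.3×32.8) = 0.002479 K/W
R_total = 0.06638 K/W;  Q = ΔT/R_total = 23/0.06638 = 346.5 W
T_interface = T_inner − Q·ΣR(inner→interface) = 16 − 346×0.01423

T ≈ 11.1 °C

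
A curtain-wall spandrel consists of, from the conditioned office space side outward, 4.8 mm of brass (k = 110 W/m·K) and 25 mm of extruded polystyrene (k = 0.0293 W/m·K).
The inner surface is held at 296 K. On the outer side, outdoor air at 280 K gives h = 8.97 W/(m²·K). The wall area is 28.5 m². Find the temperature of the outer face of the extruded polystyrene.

Model the wall as resistances in series:
R_brass = L/(kA) = 0.0048/(110×28.5) = 1.531×10^-6 K/W
R_extruded polystyrene = L/(kA) = 0.025/(0.0293×28.5) = 0.02994 K/W
R_outer film = 1/(h_o·A) = 1/(8.97×28.5) = 0.003912 K/W
R_total = 0.03385 K/W;  Q = ΔT/R_total = 16/0.03385 = 472.7 W
T_interface = T_inner − Q·ΣR(inner→interface) = 296 − 473×0.02994

T ≈ 282 K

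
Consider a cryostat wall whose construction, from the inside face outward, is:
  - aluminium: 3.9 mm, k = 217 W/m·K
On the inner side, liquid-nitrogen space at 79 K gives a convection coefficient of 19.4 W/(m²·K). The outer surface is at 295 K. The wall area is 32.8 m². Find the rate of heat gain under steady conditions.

Series thermal resistances:
R_inner film = 1/(h_i·A) = 1/(19.4×32.8) = 0.001572 K/W
R_aluminium = L/(kA) = 0.0039/(217×32.8) = 5.479×10^-7 K/W
R_total = 0.001572 K/W
Q = ΔT / R_total = 216 / 0.001572

Q ≈ 137000 W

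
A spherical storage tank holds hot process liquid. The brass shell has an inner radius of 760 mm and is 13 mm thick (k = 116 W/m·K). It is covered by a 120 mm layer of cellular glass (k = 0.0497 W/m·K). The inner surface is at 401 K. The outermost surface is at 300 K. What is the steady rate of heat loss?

Each spherical layer contributes R = (1/r_i − 1/r_o)/(4πk):
R_brass shell = (1/0.76 − 1/0.773)/(4π×116) = 1.518×10^-5 K/W
R_cellular glass = (1/0.773 − 1/0.893)/(4π×0.0497) = 0.2783 K/W
R_total = 0.2784 K/W
Q = ΔT/R_total = 101/0.2784

Q ≈ 363 W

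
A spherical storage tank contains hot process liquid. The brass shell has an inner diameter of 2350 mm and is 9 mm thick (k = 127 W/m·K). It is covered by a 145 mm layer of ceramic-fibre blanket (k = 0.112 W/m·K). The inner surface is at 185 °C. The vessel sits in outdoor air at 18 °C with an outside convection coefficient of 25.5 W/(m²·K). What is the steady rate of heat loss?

Q ≈ 2480 W

Spherical conduction: R = (1/r_in − 1/r_out)/(4πk) per layer; series-sum.
R_brass shell = (1/1.175 − 1/1.184)/(4π×127) = 4.054×10^-6 K/W
R_ceramic-fibre blanket = (1/1.184 − 1/1.329)/(4π×0.112) = 0.06547 K/W
R_outer film = 1/(h·4πr_o²) = 1/(25.5×4π×1.329²) = 0.001767 K/W
R_total = 0.06724 K/W
Q = ΔT/R_total = 167/0.06724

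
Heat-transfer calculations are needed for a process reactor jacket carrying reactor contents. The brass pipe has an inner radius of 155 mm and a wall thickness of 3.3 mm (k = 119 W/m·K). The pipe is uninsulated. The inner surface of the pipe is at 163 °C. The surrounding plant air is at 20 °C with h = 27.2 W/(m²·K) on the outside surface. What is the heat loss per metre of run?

Cylindrical conduction, so R = ln(r₂/r₁)/(2πkL) per layer, in series:
R_brass pipe wall = ln(158.3/155)/(2π×119×1) = 2.818×10^-5 K/W
R_outer film = 1/(h_o·2πr_oL) = 1/(27.2×2π×0.1583×1) = 0.03696 K/W
R_total = 0.03699 K/W
Q = ΔT/R_total = 143/0.03699

q′ ≈ 3870 W/m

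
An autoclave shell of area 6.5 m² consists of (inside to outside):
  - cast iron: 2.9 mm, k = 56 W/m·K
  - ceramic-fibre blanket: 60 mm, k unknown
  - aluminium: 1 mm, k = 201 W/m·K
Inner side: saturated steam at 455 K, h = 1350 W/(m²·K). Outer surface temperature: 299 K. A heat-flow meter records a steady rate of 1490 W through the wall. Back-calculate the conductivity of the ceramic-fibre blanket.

Using the resistance-network approach (series):
R_inner film = 1/(h_i·A) = 1/(1350×6.5) = 1.14×10^-4 K/W
R_cast iron = L/(kA) = 0.0029/(56×6.5) = 7.967×10^-6 K/W
R_aluminium = L/(kA) = 0.001/(201×6.5) = 7.654×10^-7 K/W
Sum of known resistances R_other = 1.227×10^-4 K/W
Total R = ΔT/Q = 156/1490 = 0.1047 K/W
R_ceramic-fibre blanket = R_total − R_other = 0.1046 K/W
k = L/(R·A) = 0.06/(0.1046×6.5)

k ≈ 0.0883 W/(m·K)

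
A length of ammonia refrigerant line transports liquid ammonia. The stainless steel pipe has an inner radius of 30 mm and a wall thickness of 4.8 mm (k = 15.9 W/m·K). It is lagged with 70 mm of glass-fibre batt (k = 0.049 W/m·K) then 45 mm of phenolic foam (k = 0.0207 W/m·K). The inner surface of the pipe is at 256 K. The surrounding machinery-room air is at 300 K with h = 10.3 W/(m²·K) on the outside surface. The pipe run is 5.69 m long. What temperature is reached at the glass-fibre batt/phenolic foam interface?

Treating each annulus and film as a series resistance:
R_stainless steel pipe wall = ln(34.8/30)/(2π×15.9×5.69) = 2.611×10^-4 K/W
R_glass-fibre batt = ln(104.8/34.8)/(2π×0.049×5.69) = 0.6293 K/W
R_phenolic foam = ln(149.8/104.8)/(2π×0.0207×5.69) = 0.4827 K/W
R_outer film = 1/(h_o·2πr_oL) = 1/(10.3×2π×0.1498×5.69) = 0.01813 K/W
R_total = 1.13 K/W
Q = ΔT/R_total = 44/1.13
Q = 38.9 W
T_interface = T_inner + Q·ΣR(inner→interface) = 256 + 38.9×0.6296

T ≈ 281 K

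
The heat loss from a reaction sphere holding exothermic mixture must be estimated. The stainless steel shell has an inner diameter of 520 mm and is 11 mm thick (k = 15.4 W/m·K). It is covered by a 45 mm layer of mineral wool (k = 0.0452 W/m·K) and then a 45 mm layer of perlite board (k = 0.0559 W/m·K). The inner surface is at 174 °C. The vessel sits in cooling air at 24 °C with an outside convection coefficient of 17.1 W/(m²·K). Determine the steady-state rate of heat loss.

Q ≈ 98.5 W

Radial (spherical) resistances in series:
R_stainless steel shell = (1/0.26 − 1/0.271)/(4π×15.4) = 8.067×10^-4 K/W
R_mineral wool = (1/0.271 − 1/0.316)/(4π×0.0452) = 0.9251 K/W
R_perlite board = (1/0.316 − 1/0.361)/(4π×0.0559) = 0.5616 K/W
R_outer film = 1/(h·4πr_o²) = 1/(17.1×4π×0.361²) = 0.03571 K/W
R_total = 1.523 K/W
Q = ΔT/R_total = 150/1.523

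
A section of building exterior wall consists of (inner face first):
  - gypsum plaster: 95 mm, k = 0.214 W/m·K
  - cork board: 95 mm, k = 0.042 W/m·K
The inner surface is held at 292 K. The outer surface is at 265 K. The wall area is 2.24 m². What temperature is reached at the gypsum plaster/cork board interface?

Series thermal resistances:
R_gypsum plaster = L/(kA) = 0.095/(0.214×2.24) = 0.1982 K/W
R_cork board = L/(kA) = 0.095/(0.042×2.24) = 1.01 K/W
R_total = 1.208 K/W;  Q = ΔT/R_total = 27/1.208 = 22.35 W
T_interface = T_inner − Q·ΣR(inner→interface) = 292 − 22.4×0.1982

T ≈ 288 K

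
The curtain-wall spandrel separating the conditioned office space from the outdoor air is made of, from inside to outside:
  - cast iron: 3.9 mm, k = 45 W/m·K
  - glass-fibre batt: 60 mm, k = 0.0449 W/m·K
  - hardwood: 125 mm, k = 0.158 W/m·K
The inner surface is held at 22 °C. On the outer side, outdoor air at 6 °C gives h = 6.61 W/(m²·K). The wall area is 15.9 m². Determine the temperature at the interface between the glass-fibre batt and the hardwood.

Thermal resistances in series:
R_cast iron = L/(kA) = 0.0039/(45×15.9) = 5.451×10^-6 K/W
R_glass-fibre batt = L/(kA) = 0.06/(0.0449×15.9) = 0.08404 K/W
R_hardwood = L/(kA) = 0.125/(0.158×15.9) = 0.04976 K/W
R_outer film = 1/(h_o·A) = 1/(6.61×15.9) = 0.009515 K/W
R_total = 0.1433 K/W;  Q = ΔT/R_total = 16/0.1433 = 111.6 W
T_interface = T_inner − Q·ΣR(inner→interface) = 22 − 112×0.08405

T ≈ 12.6 °C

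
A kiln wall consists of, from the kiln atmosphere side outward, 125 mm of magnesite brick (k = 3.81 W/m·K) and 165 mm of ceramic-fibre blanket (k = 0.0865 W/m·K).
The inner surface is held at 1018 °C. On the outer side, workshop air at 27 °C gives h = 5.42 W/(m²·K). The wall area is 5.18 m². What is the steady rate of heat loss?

Q ≈ 2420 W

Treating each layer as a thermal resistance in series:
R_magnesite brick = L/(kA) = 0.125/(3.81×5.18) = 0.006334 K/W
R_ceramic-fibre blanket = L/(kA) = 0.165/(0.0865×5.18) = 0.3682 K/W
R_outer film = 1/(h_o·A) = 1/(5.42×5.18) = 0.03562 K/W
R_total = 0.4102 K/W
Q = ΔT / R_total = 991 / 0.4102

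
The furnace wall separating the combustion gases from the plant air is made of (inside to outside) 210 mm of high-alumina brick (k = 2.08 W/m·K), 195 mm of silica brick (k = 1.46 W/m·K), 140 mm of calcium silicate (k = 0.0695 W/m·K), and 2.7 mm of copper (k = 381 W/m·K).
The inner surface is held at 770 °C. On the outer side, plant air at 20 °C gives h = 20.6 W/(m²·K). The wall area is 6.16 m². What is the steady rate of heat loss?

Q ≈ 2010 W

Thermal resistances in series:
R_high-alumina brick = L/(kA) = 0.21/(2.08×6.16) = 0.01639 K/W
R_silica brick = L/(kA) = 0.195/(1.46×6.16) = 0.02168 K/W
R_calcium silicate = L/(kA) = 0.14/(0.0695×6.16) = 0.327 K/W
R_copper = L/(kA) = 0.0027/(381×6.16) = 1.15×10^-6 K/W
R_outer film = 1/(h_o·A) = 1/(20.6×6.16) = 0.00788 K/W
R_total = 0.373 K/W
Q = ΔT / R_total = 750 / 0.373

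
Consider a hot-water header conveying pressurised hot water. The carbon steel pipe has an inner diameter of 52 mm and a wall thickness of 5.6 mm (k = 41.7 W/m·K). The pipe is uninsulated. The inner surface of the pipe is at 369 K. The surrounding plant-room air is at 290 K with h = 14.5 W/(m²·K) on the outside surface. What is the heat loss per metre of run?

q′ ≈ 227 W/m

Treating each annulus and film as a series resistance:
R_carbon steel pipe wall = ln(31.6/26)/(2π×41.7×1) = 7.445×10^-4 K/W
R_outer film = 1/(h_o·2πr_oL) = 1/(14.5×2π×0.0316×1) = 0.3473 K/W
R_total = 0.3481 K/W
Q = ΔT/R_total = 79/0.3481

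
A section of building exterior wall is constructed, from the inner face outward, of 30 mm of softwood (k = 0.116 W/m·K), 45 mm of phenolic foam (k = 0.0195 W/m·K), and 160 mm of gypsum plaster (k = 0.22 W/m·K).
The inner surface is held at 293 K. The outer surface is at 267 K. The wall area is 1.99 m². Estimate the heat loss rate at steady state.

Using the resistance-network approach (series):
R_softwood = L/(kA) = 0.03/(0.116×1.99) = 0.13 K/W
R_phenolic foam = L/(kA) = 0.045/(0.0195×1.99) = 1.16 K/W
R_gypsum plaster = L/(kA) = 0.16/(0.22×1.99) = 0.3655 K/W
R_total = 1.655 K/W
Q = ΔT / R_total = 26 / 1.655

Q ≈ 15.7 W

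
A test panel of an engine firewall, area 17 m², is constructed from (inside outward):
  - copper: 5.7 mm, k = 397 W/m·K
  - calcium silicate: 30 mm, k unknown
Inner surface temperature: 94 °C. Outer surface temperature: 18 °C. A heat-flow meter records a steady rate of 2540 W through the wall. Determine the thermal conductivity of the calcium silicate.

Model the wall as resistances in series:
R_copper = L/(kA) = 0.0057/(397×17) = 8.446×10^-7 K/W
Sum of known resistances R_other = 8.446×10^-7 K/W
Total R = ΔT/Q = 76/2540 = 0.02992 K/W
R_calcium silicate = R_total − R_other = 0.02992 K/W
k = L/(R·A) = 0.03/(0.02992×17)

k ≈ 0.059 W/(m·K)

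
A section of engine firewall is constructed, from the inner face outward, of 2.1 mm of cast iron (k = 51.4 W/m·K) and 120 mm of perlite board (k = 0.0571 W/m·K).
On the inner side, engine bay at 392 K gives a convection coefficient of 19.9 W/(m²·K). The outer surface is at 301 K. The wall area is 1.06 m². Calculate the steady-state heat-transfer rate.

Thermal resistances in series:
R_inner film = 1/(h_i·A) = 1/(19.9×1.06) = 0.04741 K/W
R_cast iron = L/(kA) = 0.0021/(51.4×1.06) = 3.854×10^-5 K/W
R_perlite board = L/(kA) = 0.12/(0.0571×1.06) = 1.983 K/W
R_total = 2.03 K/W
Q = ΔT / R_total = 91 / 2.03

Q ≈ 44.8 W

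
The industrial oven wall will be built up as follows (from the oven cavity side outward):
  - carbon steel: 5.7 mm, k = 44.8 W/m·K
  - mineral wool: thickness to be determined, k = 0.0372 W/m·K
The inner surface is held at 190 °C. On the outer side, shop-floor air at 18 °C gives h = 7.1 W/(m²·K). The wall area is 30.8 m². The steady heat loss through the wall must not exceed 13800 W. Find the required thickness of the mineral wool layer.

Using the resistance-network approach (series):
R_carbon steel = L/(kA) = 0.0057/(44.8×30.8) = 4.131×10^-6 K/W
R_outer film = 1/(h_o·A) = 1/(7.1×30.8) = 0.004573 K/W
Sum of the known resistances R_other = 0.004577 K/W
Required total resistance R_tot = ΔT/Q_allow = 172/13800 = 0.01246 K/W
R_mineral wool = R_tot − R_other = 0.007887 K/W
L = R·k·A = 0.007887×0.0372×30.8

L ≈ 9.04 mm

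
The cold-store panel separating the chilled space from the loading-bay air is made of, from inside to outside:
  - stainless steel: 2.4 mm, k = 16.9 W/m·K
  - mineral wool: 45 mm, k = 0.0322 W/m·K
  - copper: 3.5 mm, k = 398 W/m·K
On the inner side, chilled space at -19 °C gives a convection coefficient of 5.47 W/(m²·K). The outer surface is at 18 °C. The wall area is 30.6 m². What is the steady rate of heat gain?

Q ≈ 716 W

Thermal resistances in series:
R_inner film = 1/(h_i·A) = 1/(5.47×30.6) = 0.005974 K/W
R_stainless steel = L/(kA) = 0.0024/(16.9×30.6) = 4.641×10^-6 K/W
R_mineral wool = L/(kA) = 0.045/(0.0322×30.6) = 0.04567 K/W
R_copper = L/(kA) = 0.0035/(398×30.6) = 2.874×10^-7 K/W
R_total = 0.05165 K/W
Q = ΔT / R_total = 37 / 0.05165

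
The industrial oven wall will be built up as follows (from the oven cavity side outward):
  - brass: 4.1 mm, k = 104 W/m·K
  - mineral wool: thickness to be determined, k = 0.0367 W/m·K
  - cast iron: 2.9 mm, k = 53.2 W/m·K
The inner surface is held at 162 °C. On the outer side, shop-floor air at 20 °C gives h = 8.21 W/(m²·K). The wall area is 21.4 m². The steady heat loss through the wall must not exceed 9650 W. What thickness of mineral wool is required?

Using the resistance-network approach (series):
R_brass = L/(kA) = 0.0041/(104×21.4) = 1.842×10^-6 K/W
R_cast iron = L/(kA) = 0.0029/(53.2×21.4) = 2.547×10^-6 K/W
R_outer film = 1/(h_o·A) = 1/(8.21×21.4) = 0.005692 K/W
Sum of the known resistances R_other = 0.005696 K/W
Required total resistance R_tot = ΔT/Q_allow = 142/9650 = 0.01472 K/W
R_mineral wool = R_tot − R_other = 0.009019 K/W
L = R·k·A = 0.009019×0.0367×21.4

L ≈ 7.08 mm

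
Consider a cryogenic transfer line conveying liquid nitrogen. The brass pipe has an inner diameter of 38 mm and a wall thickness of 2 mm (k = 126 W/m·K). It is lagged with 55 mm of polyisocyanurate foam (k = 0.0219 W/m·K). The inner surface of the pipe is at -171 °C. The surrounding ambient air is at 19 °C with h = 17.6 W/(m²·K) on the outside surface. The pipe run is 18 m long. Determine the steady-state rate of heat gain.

Per-layer cylindrical resistances, series-summed:
R_brass pipe wall = ln(21/19)/(2π×126×18) = 7.023×10^-6 K/W
R_polyisocyanurate foam = ln(76/21)/(2π×0.0219×18) = 0.5193 K/W
R_outer film = 1/(h_o·2πr_oL) = 1/(17.6×2π×0.076×18) = 0.00661 K/W
R_total = 0.5259 K/W
Q = ΔT/R_total = 190/0.5259

Q ≈ 361 W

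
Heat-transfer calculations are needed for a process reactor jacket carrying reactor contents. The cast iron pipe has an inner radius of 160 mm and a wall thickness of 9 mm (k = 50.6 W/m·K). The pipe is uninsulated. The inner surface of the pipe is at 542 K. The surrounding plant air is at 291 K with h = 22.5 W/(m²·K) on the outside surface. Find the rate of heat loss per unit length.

Per-layer cylindrical resistances, series-summed:
R_cast iron pipe wall = ln(169/160)/(2π×50.6×1) = 1.721×10^-4 K/W
R_outer film = 1/(h_o·2πr_oL) = 1/(22.5×2π×0.169×1) = 0.04186 K/W
R_total = 0.04203 K/W
Q = ΔT/R_total = 251/0.04203

q′ ≈ 5970 W/m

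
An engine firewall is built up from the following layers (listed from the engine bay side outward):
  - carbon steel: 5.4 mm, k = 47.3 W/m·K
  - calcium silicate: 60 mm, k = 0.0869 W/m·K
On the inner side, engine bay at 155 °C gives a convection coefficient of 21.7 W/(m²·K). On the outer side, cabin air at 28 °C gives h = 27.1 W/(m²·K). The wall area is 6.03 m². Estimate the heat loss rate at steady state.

Thermal resistances in series:
R_inner film = 1/(h_i·A) = 1/(21.7×6.03) = 0.007642 K/W
R_carbon steel = L/(kA) = 0.0054/(47.3×6.03) = 1.893×10^-5 K/W
R_calcium silicate = L/(kA) = 0.06/(0.0869×6.03) = 0.1145 K/W
R_outer film = 1/(h_o·A) = 1/(27.1×6.03) = 0.006119 K/W
R_total = 0.1283 K/W
Q = ΔT / R_total = 127 / 0.1283

Q ≈ 990 W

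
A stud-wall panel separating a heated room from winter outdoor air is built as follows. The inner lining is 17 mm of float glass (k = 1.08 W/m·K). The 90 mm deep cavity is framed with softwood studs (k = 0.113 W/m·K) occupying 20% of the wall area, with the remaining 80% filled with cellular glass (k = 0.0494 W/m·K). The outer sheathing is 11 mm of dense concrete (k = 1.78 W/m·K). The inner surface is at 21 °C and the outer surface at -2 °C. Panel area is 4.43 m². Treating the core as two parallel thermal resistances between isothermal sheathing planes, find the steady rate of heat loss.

Sheathing layers in series; stud and cavity paths in parallel between them.
R_inner = 0.017/(1.08×4.43) = 0.003553 K/W
R_stud  = 0.09/(0.113×0.2×4.43) = 0.8989 K/W
R_cav   = 0.09/(0.0494×0.8×4.43) = 0.5141 K/W
1/R_core = 1/R_stud + 1/R_cav → R_core = 0.327 K/W
R_outer = 0.011/(1.78×4.43) = 0.001395 K/W
R_total = 0.332 K/W
Q = ΔT/R_total = 23/0.332

Q ≈ 69.3 W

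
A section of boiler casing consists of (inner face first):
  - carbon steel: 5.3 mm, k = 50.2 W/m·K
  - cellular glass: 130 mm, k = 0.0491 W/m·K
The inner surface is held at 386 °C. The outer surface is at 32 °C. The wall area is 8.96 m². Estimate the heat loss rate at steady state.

Q ≈ 1200 W

Thermal resistances in series:
R_carbon steel = L/(kA) = 0.0053/(50.2×8.96) = 1.178×10^-5 K/W
R_cellular glass = L/(kA) = 0.13/(0.0491×8.96) = 0.2955 K/W
R_total = 0.2955 K/W
Q = ΔT / R_total = 354 / 0.2955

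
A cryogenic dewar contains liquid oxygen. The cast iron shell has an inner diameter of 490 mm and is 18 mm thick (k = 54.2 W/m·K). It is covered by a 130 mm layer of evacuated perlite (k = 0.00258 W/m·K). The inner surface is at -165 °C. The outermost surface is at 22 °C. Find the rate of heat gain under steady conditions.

Q ≈ 4.82 W

Radial (spherical) resistances in series:
R_cast iron shell = (1/0.245 − 1/0.263)/(4π×54.2) = 4.101×10^-4 K/W
R_evacuated perlite = (1/0.263 − 1/0.393)/(4π×0.00258) = 38.79 K/W
R_total = 38.79 K/W
Q = ΔT/R_total = 187/38.79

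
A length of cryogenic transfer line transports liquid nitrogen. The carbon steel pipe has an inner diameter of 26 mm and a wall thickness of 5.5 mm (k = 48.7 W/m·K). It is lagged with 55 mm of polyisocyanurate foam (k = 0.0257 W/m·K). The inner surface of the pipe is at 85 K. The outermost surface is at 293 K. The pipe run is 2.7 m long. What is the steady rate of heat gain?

Q ≈ 65.7 W

Per-layer cylindrical resistances, series-summed:
R_carbon steel pipe wall = ln(18.5/13)/(2π×48.7×2.7) = 4.271×10^-4 K/W
R_polyisocyanurate foam = ln(73.5/18.5)/(2π×0.0257×2.7) = 3.164 K/W
R_total = 3.165 K/W
Q = ΔT/R_total = 208/3.165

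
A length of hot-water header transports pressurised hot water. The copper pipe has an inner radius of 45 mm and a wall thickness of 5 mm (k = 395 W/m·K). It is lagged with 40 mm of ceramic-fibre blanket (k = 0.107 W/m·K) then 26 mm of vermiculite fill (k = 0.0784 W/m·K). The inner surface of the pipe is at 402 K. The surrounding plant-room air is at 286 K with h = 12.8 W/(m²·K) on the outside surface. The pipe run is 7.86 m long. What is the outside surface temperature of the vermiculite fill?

Per-layer cylindrical resistances, series-summed:
R_copper pipe wall = ln(50/45)/(2π×395×7.86) = 5.401×10^-6 K/W
R_ceramic-fibre blanket = ln(90/50)/(2π×0.107×7.86) = 0.1112 K/W
R_vermiculite fill = ln(116/90)/(2π×0.0784×7.86) = 0.06555 K/W
R_outer film = 1/(h_o·2πr_oL) = 1/(12.8×2π×0.116×7.86) = 0.01364 K/W
R_total = 0.1904 K/W
Q = ΔT/R_total = 116/0.1904
Q = 609 W
T_interface = T_inner − Q·ΣR(inner→interface) = 402 − 609×0.1768

T ≈ 294 K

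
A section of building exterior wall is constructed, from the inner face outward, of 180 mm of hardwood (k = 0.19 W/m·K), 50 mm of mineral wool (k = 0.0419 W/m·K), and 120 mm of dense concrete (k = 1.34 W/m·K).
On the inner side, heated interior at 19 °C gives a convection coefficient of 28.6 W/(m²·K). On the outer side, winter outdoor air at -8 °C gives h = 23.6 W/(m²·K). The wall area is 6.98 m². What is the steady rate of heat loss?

Q ≈ 81.7 W

Treating each layer as a thermal resistance in series:
R_inner film = 1/(h_i·A) = 1/(28.6×6.98) = 0.005009 K/W
R_hardwood = L/(kA) = 0.18/(0.19×6.98) = 0.1357 K/W
R_mineral wool = L/(kA) = 0.05/(0.0419×6.98) = 0.171 K/W
R_dense concrete = L/(kA) = 0.12/(1.34×6.98) = 0.01283 K/W
R_outer film = 1/(h_o·A) = 1/(23.6×6.98) = 0.006071 K/W
R_total = 0.3306 K/W
Q = ΔT / R_total = 27 / 0.3306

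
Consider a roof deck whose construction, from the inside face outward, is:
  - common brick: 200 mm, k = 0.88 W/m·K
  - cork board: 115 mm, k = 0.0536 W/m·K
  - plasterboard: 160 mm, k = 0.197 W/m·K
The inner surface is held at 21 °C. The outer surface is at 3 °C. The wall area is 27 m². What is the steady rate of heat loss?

Treating each layer as a thermal resistance in series:
R_common brick = L/(kA) = 0.2/(0.88×27) = 0.008418 K/W
R_cork board = L/(kA) = 0.115/(0.0536×27) = 0.07946 K/W
R_plasterboard = L/(kA) = 0.16/(0.197×27) = 0.03008 K/W
R_total = 0.118 K/W
Q = ΔT / R_total = 18 / 0.118

Q ≈ 153 W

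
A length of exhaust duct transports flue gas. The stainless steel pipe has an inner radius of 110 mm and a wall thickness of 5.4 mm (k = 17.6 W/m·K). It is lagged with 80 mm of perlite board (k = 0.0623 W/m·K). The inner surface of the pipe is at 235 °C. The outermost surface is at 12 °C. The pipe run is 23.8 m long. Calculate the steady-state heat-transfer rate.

Q ≈ 3940 W

Treating each annulus and film as a series resistance:
R_stainless steel pipe wall = ln(115.4/110)/(2π×17.6×23.8) = 1.821×10^-5 K/W
R_perlite board = ln(195.4/115.4)/(2π×0.0623×23.8) = 0.05653 K/W
R_total = 0.05655 K/W
Q = ΔT/R_total = 223/0.05655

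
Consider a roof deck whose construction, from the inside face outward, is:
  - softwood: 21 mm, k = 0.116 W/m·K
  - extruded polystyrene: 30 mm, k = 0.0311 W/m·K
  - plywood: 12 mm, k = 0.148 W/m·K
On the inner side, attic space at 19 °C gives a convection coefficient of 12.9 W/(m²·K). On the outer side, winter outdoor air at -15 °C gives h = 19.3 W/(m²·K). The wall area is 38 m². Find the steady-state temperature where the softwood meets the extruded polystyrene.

T ≈ 12.5 °C

Treating each layer as a thermal resistance in series:
R_inner film = 1/(h_i·A) = 1/(12.9×38) = 0.00204 K/W
R_softwood = L/(kA) = 0.021/(0.116×38) = 0.004764 K/W
R_extruded polystyrene = L/(kA) = 0.03/(0.0311×38) = 0.02539 K/W
R_plywood = L/(kA) = 0.012/(0.148×38) = 0.002134 K/W
R_outer film = 1/(h_o·A) = 1/(19.3×38) = 0.001364 K/W
R_total = 0.03569 K/W;  Q = ΔT/R_total = 34/0.03569 = 952.7 W
T_interface = T_inner − Q·ΣR(inner→interface) = 19 − 953×0.006804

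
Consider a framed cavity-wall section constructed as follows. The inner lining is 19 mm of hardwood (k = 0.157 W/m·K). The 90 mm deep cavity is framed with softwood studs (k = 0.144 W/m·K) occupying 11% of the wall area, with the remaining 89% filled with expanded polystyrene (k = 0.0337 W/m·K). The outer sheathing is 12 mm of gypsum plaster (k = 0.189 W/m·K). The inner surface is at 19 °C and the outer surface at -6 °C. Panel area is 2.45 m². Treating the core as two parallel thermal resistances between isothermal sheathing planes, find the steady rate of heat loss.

Sheathing layers in series; stud and cavity paths in parallel between them.
R_inner = 0.019/(0.157×2.45) = 0.0494 K/W
R_stud  = 0.09/(0.144×0.11×2.45) = 2.319 K/W
R_cav   = 0.09/(0.0337×0.89×2.45) = 1.225 K/W
1/R_core = 1/R_stud + 1/R_cav → R_core = 0.8015 K/W
R_outer = 0.012/(0.189×2.45) = 0.02592 K/W
R_total = 0.8768 K/W
Q = ΔT/R_total = 25/0.8768

Q ≈ 28.5 W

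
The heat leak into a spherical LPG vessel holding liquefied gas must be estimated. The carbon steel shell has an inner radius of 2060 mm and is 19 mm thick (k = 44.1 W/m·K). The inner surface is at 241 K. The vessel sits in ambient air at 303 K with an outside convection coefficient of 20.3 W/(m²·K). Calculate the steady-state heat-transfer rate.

Each spherical layer contributes R = (1/r_i − 1/r_o)/(4πk):
R_carbon steel shell = (1/2.06 − 1/2.079)/(4π×44.1) = 8.005×10^-6 K/W
R_outer film = 1/(h·4πr_o²) = 1/(20.3×4π×2.079²) = 9.07×10^-4 K/W
R_total = 9.15×10^-4 K/W
Q = ΔT/R_total = 62/9.15×10^-4

Q ≈ 67800 W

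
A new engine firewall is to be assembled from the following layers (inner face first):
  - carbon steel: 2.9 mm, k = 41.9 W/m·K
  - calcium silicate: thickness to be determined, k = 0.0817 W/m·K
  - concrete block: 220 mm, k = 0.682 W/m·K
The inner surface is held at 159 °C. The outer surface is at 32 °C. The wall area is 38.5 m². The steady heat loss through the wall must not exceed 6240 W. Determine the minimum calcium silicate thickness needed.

Treating each layer as a thermal resistance in series:
R_carbon steel = L/(kA) = 0.0029/(41.9×38.5) = 1.798×10^-6 K/W
R_concrete block = L/(kA) = 0.22/(0.682×38.5) = 0.008379 K/W
Sum of the known resistances R_other = 0.008381 K/W
Required total resistance R_tot = ΔT/Q_allow = 127/6240 = 0.02035 K/W
R_calcium silicate = R_tot − R_other = 0.01197 K/W
L = R·k·A = 0.01197×0.0817×38.5

L ≈ 37.7 mm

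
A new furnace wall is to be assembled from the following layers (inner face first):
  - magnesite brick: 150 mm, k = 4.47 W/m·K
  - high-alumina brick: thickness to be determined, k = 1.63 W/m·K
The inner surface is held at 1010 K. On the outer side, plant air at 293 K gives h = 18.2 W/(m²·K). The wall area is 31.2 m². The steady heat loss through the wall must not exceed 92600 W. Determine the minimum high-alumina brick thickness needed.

Model the wall as resistances in series:
R_magnesite brick = L/(kA) = 0.15/(4.47×31.2) = 0.001076 K/W
R_outer film = 1/(h_o·A) = 1/(18.2×31.2) = 0.001761 K/W
Sum of the known resistances R_other = 0.002837 K/W
Required total resistance R_tot = ΔT/Q_allow = 717/92600 = 0.007743 K/W
R_high-alumina brick = R_tot − R_other = 0.004906 K/W
L = R·k·A = 0.004906×1.63×31.2

L ≈ 250 mm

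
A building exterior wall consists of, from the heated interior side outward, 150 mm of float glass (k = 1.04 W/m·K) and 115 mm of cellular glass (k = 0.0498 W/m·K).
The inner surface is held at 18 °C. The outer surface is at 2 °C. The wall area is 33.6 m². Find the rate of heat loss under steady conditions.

Series thermal resistances:
R_float glass = L/(kA) = 0.15/(1.04×33.6) = 0.004293 K/W
R_cellular glass = L/(kA) = 0.115/(0.0498×33.6) = 0.06873 K/W
R_total = 0.07302 K/W
Q = ΔT / R_total = 16 / 0.07302

Q ≈ 219 W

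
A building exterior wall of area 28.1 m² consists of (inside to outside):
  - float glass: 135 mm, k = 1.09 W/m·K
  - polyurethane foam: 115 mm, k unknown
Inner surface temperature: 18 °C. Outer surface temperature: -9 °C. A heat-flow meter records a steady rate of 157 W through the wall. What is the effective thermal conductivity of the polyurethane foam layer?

k ≈ 0.0244 W/(m·K)

Using the resistance-network approach (series):
R_float glass = L/(kA) = 0.135/(1.09×28.1) = 0.004408 K/W
Sum of known resistances R_other = 0.004408 K/W
Total R = ΔT/Q = 27/157 = 0.172 K/W
R_polyurethane foam = R_total − R_other = 0.1676 K/W
k = L/(R·A) = 0.115/(0.1676×28.1)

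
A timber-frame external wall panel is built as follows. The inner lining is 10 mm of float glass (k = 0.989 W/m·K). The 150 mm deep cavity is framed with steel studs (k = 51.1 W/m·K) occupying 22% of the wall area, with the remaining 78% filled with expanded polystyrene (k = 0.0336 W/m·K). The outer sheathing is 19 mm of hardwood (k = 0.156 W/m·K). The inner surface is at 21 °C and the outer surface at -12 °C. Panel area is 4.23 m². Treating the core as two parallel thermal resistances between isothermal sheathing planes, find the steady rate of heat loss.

Q ≈ 961 W

Sheathing layers in series; stud and cavity paths in parallel between them.
R_inner = 0.01/(0.989×4.23) = 0.00239 K/W
R_stud  = 0.15/(51.1×0.22×4.23) = 0.003154 K/W
R_cav   = 0.15/(0.0336×0.78×4.23) = 1.353 K/W
1/R_core = 1/R_stud + 1/R_cav → R_core = 0.003147 K/W
R_outer = 0.019/(0.156×4.23) = 0.02879 K/W
R_total = 0.03433 K/W
Q = ΔT/R_total = 33/0.03433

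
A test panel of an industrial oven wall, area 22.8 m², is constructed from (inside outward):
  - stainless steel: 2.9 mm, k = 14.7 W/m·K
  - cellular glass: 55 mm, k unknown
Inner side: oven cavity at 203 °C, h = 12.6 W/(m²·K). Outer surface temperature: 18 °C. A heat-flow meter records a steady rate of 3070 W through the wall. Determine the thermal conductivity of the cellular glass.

Using the resistance-network approach (series):
R_inner film = 1/(h_i·A) = 1/(12.6×22.8) = 0.003481 K/W
R_stainless steel = L/(kA) = 0.0029/(14.7×22.8) = 8.653×10^-6 K/W
Sum of known resistances R_other = 0.00349 K/W
Total R = ΔT/Q = 185/3070 = 0.06026 K/W
R_cellular glass = R_total − R_other = 0.05677 K/W
k = L/(R·A) = 0.055/(0.05677×22.8)

k ≈ 0.0425 W/(m·K)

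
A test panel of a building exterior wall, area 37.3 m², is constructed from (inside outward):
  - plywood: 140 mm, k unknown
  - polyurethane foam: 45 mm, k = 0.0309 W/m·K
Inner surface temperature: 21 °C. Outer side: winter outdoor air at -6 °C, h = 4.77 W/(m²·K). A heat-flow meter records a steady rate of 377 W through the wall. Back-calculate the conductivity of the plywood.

Treating each layer as a thermal resistance in series:
R_polyurethane foam = L/(kA) = 0.045/(0.0309×37.3) = 0.03904 K/W
R_outer film = 1/(h_o·A) = 1/(4.77×37.3) = 0.00562 K/W
Sum of known resistances R_other = 0.04466 K/W
Total R = ΔT/Q = 27/377 = 0.07162 K/W
R_plywood = R_total − R_other = 0.02695 K/W
k = L/(R·A) = 0.14/(0.02695×37.3)

k ≈ 0.139 W/(m·K)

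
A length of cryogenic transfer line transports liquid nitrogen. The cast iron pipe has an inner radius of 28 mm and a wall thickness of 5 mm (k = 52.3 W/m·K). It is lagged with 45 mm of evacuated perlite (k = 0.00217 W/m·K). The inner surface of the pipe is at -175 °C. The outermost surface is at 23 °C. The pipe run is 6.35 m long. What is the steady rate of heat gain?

Cylindrical conduction, so R = ln(r₂/r₁)/(2πkL) per layer, in series:
R_cast iron pipe wall = ln(33/28)/(2π×52.3×6.35) = 7.874×10^-5 K/W
R_evacuated perlite = ln(78/33)/(2π×0.00217×6.35) = 9.935 K/W
R_total = 9.936 K/W
Q = ΔT/R_total = 198/9.936

Q ≈ 19.9 W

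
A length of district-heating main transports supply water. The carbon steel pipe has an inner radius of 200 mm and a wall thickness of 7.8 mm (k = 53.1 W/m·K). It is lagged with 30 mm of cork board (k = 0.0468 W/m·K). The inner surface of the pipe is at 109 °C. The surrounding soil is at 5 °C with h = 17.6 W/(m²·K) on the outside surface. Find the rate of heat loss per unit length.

Per-layer cylindrical resistances, series-summed:
R_carbon steel pipe wall = ln(207.8/200)/(2π×53.1×1) = 1.147×10^-4 K/W
R_cork board = ln(237.8/207.8)/(2π×0.0468×1) = 0.4586 K/W
R_outer film = 1/(h_o·2πr_oL) = 1/(17.6×2π×0.2378×1) = 0.03803 K/W
R_total = 0.4967 K/W
Q = ΔT/R_total = 104/0.4967

q′ ≈ 209 W/m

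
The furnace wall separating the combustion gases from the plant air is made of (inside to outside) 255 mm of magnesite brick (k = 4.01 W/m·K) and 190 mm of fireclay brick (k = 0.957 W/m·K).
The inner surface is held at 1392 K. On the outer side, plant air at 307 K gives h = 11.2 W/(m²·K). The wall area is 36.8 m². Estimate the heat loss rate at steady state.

Q ≈ 114000 W

Using the resistance-network approach (series):
R_magnesite brick = L/(kA) = 0.255/(4.01×36.8) = 0.001728 K/W
R_fireclay brick = L/(kA) = 0.19/(0.957×36.8) = 0.005395 K/W
R_outer film = 1/(h_o·A) = 1/(11.2×36.8) = 0.002426 K/W
R_total = 0.009549 K/W
Q = ΔT / R_total = 1085 / 0.009549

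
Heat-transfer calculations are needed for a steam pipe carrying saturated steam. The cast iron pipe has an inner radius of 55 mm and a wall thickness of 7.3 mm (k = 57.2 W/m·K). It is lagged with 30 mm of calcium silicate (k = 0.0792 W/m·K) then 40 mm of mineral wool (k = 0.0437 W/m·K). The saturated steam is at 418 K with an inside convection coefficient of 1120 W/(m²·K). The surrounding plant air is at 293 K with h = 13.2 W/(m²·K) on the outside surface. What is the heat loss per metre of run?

Radial resistances (cylindrical: R_cond = ln(r_o/r_i)/(2πkL), R_conv = 1/(h·2πrL)):
R_inner film = 1/(h_i·2πr₁L) = 1/(1120×2π×0.055×1) = 0.002584 K/W
R_cast iron pipe wall = ln(62.3/55)/(2π×57.2×1) = 3.468×10^-4 K/W
R_calcium silicate = ln(92.3/62.3)/(2π×0.0792×1) = 0.7899 K/W
R_mineral wool = ln(132.3/92.3)/(2π×0.0437×1) = 1.311 K/W
R_outer film = 1/(h_o·2πr_oL) = 1/(13.2×2π×0.1323×1) = 0.09114 K/W
R_total = 2.195 K/W
Q = ΔT/R_total = 125/2.195

q′ ≈ 56.9 W/m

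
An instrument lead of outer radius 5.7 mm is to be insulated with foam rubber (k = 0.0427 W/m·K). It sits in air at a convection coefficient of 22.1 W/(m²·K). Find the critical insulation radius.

For a cylinder r_cr = k/h = 0.0427/22.1
r_cr = 1.93 mm; since the bare radius (5.7 mm) is above r_cr, any added insulation will reduce heat loss.

r_cr ≈ 1.93 mm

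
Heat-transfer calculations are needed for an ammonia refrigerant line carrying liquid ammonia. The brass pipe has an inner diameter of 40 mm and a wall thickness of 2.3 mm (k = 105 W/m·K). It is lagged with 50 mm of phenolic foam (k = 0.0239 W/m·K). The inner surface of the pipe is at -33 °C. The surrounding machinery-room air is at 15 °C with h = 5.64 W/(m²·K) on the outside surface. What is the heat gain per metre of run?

q′ ≈ 5.84 W/m

Treating each annulus and film as a series resistance:
R_brass pipe wall = ln(22.3/20)/(2π×105×1) = 1.65×10^-4 K/W
R_phenolic foam = ln(72.3/22.3)/(2π×0.0239×1) = 7.833 K/W
R_outer film = 1/(h_o·2πr_oL) = 1/(5.64×2π×0.0723×1) = 0.3903 K/W
R_total = 8.223 K/W
Q = ΔT/R_total = 48/8.223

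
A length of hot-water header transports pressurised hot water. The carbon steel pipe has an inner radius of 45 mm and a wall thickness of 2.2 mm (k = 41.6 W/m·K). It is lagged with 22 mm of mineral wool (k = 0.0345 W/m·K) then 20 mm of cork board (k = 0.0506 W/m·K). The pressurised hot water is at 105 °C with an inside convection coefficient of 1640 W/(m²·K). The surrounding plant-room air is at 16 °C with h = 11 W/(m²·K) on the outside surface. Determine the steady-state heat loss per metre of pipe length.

Per-layer cylindrical resistances, series-summed:
R_inner film = 1/(h_i·2πr₁L) = 1/(1640×2π×0.045×1) = 0.002157 K/W
R_carbon steel pipe wall = ln(47.2/45)/(2π×41.6×1) = 1.826×10^-4 K/W
R_mineral wool = ln(69.2/47.2)/(2π×0.0345×1) = 1.765 K/W
R_cork board = ln(89.2/69.2)/(2π×0.0506×1) = 0.7985 K/W
R_outer film = 1/(h_o·2πr_oL) = 1/(11×2π×0.0892×1) = 0.1622 K/W
R_total = 2.728 K/W
Q = ΔT/R_total = 89/2.728

q′ ≈ 32.6 W/m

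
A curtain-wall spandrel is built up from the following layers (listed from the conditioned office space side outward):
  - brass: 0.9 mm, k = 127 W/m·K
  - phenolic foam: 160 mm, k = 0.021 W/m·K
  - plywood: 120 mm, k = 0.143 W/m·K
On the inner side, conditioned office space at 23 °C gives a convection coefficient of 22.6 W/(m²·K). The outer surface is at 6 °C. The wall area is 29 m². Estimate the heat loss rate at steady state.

Q ≈ 58 W

Model the wall as resistances in series:
R_inner film = 1/(h_i·A) = 1/(22.6×29) = 0.001526 K/W
R_brass = L/(kA) = 0.0009/(127×29) = 2.444×10^-7 K/W
R_phenolic foam = L/(kA) = 0.16/(0.021×29) = 0.2627 K/W
R_plywood = L/(kA) = 0.12/(0.143×29) = 0.02894 K/W
R_total = 0.2932 K/W
Q = ΔT / R_total = 17 / 0.2932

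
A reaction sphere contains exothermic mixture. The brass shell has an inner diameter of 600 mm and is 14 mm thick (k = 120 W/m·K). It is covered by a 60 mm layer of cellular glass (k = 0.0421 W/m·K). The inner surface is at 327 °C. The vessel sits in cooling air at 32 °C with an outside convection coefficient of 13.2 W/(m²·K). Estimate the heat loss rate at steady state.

Q ≈ 292 W

Spherical conduction: R = (1/r_in − 1/r_out)/(4πk) per layer; series-sum.
R_brass shell = (1/0.3 − 1/0.314)/(4π×120) = 9.856×10^-5 K/W
R_cellular glass = (1/0.314 − 1/0.374)/(4π×0.0421) = 0.9657 K/W
R_outer film = 1/(h·4πr_o²) = 1/(13.2×4π×0.374²) = 0.0431 K/W
R_total = 1.009 K/W
Q = ΔT/R_total = 295/1.009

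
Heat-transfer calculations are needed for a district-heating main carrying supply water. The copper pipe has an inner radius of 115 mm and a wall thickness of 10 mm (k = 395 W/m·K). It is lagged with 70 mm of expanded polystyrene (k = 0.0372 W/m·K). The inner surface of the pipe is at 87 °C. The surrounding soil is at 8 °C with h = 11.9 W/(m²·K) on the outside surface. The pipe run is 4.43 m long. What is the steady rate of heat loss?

Q ≈ 178 W

Radial resistances (cylindrical: R_cond = ln(r_o/r_i)/(2πkL), R_conv = 1/(h·2πrL)):
R_copper pipe wall = ln(125/115)/(2π×395×4.43) = 7.584×10^-6 K/W
R_expanded polystyrene = ln(195/125)/(2π×0.0372×4.43) = 0.4295 K/W
R_outer film = 1/(h_o·2πr_oL) = 1/(11.9×2π×0.195×4.43) = 0.01548 K/W
R_total = 0.445 K/W
Q = ΔT/R_total = 79/0.445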